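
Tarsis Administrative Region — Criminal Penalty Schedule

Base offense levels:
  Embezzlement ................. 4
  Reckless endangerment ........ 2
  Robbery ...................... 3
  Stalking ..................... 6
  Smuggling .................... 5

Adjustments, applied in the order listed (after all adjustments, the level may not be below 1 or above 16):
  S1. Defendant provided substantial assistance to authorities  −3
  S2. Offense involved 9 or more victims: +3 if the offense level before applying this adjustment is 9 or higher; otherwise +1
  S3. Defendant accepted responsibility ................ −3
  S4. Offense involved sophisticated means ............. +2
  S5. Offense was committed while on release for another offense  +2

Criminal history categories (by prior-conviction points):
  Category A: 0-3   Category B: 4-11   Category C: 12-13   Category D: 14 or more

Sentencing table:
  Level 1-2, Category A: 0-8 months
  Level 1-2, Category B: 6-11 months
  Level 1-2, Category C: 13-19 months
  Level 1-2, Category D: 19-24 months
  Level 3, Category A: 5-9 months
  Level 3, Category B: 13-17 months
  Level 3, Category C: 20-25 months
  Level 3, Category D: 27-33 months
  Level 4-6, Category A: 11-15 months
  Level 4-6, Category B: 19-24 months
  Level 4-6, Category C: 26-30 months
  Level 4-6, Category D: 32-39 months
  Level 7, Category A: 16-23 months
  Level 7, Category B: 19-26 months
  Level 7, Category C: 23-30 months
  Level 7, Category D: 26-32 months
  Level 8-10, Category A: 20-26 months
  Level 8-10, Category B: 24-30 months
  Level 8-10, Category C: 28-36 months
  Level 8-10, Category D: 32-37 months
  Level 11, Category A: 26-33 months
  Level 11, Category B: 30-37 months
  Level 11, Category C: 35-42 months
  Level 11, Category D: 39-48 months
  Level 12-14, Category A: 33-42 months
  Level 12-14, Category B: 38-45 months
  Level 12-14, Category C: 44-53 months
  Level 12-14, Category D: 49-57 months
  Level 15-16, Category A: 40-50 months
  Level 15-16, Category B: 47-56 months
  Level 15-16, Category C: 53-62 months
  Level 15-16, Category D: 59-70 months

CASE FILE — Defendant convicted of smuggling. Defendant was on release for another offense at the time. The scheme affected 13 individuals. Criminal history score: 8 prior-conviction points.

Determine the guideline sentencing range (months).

Base offense level for smuggling: 5.
S2 applies (level before this adjustment is 5 < 9, so +1): 5 + 1 = 6.
S3 does not apply.
S5 applies: 6 + 2 = 8.
Final offense level: 8.
Criminal history: 8 prior points → Category B (4-11).
Level 8 falls in the 8-10 band.
Grid: Level 8-10 × Category B = 24-30 months.

24-30 months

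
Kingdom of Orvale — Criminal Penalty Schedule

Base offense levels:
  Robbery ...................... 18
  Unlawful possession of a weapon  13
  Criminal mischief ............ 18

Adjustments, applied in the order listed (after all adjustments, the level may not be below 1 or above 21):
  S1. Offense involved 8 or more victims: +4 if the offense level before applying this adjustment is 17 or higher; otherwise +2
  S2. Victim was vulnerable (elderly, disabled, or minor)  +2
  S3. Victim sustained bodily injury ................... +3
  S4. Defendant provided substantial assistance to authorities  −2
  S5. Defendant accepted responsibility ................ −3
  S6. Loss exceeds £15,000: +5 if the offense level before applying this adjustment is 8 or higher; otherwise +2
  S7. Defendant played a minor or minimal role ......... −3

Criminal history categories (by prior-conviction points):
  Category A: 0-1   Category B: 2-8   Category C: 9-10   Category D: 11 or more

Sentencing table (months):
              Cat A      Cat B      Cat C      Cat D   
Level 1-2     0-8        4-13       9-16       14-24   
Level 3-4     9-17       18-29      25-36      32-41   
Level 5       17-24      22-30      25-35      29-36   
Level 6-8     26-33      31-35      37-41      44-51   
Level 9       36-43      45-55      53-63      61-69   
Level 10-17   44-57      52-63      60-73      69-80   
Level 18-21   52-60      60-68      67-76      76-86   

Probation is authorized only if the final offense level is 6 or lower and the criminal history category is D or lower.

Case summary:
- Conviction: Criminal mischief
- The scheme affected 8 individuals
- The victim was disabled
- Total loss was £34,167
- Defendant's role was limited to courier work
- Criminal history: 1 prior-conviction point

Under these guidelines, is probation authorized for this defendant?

Base offense level for criminal mischief: 18.
S1 applies (level before this adjustment is 18 ≥ 17, so +4): 18 + 4 = 22.
S2 applies: 22 + 2 = 24.
S6 applies (level before this adjustment is 24 ≥ 8, so +5): 24 + 5 = 29.
S7 applies: 29 − 3 = 26.
Level 26 exceeds the maximum of 21; capped at 21.
Final offense level: 21.
Criminal history: 1 prior point → Category A (0-1).
Level 21 falls in the 18-21 band.
Grid: Level 18-21 × Category A = 52-60 months.
Probation check: level 21 > 6 and category A ≤ D → not eligible.

No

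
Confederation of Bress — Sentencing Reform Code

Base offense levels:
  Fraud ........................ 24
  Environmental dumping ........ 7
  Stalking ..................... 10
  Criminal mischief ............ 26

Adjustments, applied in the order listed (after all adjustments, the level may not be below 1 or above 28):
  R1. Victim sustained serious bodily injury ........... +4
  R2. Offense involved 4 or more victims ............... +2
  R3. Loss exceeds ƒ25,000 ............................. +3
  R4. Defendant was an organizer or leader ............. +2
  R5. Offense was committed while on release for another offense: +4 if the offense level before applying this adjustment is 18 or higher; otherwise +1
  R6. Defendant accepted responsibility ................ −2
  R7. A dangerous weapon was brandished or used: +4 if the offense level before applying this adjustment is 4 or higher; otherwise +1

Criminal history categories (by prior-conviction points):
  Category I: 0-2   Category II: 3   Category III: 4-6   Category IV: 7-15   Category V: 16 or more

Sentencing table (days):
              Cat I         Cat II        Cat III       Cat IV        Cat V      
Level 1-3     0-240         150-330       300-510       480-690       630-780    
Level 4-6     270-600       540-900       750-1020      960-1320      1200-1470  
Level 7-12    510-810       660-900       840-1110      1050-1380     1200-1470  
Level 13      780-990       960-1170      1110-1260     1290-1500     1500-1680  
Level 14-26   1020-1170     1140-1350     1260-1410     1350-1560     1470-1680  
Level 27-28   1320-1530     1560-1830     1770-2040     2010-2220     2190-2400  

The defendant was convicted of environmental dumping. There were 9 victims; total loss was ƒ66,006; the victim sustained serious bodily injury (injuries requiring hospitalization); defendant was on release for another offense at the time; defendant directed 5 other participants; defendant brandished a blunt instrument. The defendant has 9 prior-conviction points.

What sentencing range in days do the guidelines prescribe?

Base offense level for environmental dumping: 7.
R1 applies: 7 + 4 = 11.
R2 applies: 11 + 2 = 13.
R3 applies: 13 + 3 = 16.
R4 applies: 16 + 2 = 18.
R5 applies (level before this adjustment is 18 ≥ 18, so +4): 18 + 4 = 22.
R7 applies (level before this adjustment is 22 ≥ 4, so +4): 22 + 4 = 26.
Final offense level: 26.
Criminal history: 9 prior points → Category IV (7-15).
Level 26 falls in the 14-26 band.
Grid: Level 14-26 × Category IV = 1350-1560 days.

1350-1560 days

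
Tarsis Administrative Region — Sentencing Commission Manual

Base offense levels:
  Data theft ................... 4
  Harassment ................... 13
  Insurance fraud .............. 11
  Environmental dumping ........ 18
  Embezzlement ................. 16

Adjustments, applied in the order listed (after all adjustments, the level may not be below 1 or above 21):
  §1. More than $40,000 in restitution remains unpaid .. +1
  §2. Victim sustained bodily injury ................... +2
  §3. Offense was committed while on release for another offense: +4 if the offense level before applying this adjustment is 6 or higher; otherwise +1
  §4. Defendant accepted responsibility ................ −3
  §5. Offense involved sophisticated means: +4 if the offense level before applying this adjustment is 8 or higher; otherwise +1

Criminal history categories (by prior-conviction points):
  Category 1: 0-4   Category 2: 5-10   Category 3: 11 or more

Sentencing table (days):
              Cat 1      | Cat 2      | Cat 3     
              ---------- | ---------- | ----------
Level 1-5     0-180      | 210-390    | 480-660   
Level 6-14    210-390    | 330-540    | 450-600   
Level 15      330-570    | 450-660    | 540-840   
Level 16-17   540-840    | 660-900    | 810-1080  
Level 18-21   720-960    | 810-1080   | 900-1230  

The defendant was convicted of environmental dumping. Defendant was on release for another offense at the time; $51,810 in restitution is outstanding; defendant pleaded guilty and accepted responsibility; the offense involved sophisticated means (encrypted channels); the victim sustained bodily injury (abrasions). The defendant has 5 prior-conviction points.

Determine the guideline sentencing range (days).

810-1080 days

Base offense level for environmental dumping: 18.
§1 applies: 18 + 1 = 19.
§2 applies: 19 + 2 = 21.
§3 applies (level before this adjustment is 21 ≥ 6, so +4): 21 + 4 = 25.
§4 applies: 25 − 3 = 22.
§5 applies (level before this adjustment is 22 ≥ 8, so +4): 22 + 4 = 26.
Level 26 exceeds the maximum of 21; capped at 21.
Final offense level: 21.
Criminal history: 5 prior points → Category 2 (5-10).
Level 21 falls in the 18-21 band.
Grid: Level 18-21 × Category 2 = 810-1080 days.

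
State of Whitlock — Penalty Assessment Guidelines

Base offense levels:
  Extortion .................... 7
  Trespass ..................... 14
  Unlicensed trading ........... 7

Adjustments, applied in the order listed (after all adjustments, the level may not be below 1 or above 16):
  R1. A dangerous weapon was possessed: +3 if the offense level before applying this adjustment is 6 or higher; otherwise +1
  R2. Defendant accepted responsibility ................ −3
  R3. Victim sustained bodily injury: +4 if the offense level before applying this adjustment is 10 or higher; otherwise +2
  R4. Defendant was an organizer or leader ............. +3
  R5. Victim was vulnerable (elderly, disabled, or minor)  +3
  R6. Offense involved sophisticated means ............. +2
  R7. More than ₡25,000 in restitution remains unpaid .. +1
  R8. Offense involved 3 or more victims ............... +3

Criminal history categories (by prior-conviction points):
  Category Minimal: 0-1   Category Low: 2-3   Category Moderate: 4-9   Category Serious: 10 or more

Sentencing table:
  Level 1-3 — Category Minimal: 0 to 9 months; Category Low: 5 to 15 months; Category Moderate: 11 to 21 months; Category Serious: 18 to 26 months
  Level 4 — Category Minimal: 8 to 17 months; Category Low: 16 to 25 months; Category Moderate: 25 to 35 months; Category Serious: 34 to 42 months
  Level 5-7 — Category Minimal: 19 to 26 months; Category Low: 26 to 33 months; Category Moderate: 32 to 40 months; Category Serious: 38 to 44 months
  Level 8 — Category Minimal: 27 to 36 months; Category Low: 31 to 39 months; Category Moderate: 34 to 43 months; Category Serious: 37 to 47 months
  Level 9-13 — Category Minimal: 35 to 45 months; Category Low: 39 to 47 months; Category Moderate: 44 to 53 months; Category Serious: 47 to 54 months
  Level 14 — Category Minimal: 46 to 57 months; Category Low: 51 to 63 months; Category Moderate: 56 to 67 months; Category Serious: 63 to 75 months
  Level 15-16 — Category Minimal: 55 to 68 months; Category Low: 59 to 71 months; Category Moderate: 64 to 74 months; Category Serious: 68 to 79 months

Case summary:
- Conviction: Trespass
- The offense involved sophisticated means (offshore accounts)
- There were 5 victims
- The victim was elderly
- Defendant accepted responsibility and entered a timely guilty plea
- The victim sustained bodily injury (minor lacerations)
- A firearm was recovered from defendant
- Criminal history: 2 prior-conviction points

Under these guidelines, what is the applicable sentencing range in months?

Base offense level for trespass: 14.
R1 applies (level before this adjustment is 14 ≥ 6, so +3): 14 + 3 = 17.
R2 applies: 17 − 3 = 14.
R3 applies (level before this adjustment is 14 ≥ 10, so +4): 14 + 4 = 18.
R4 does not apply.
R5 applies: 18 + 3 = 21.
R6 applies: 21 + 2 = 23.
R7 does not apply.
R8 applies: 23 + 3 = 26.
Level 26 exceeds the maximum of 16; capped at 16.
Final offense level: 16.
Criminal history: 2 prior points → Category Low (2-3).
Level 16 falls in the 15-16 band.
Grid: Level 15-16 × Category Low = 59-71 months.

59-71 months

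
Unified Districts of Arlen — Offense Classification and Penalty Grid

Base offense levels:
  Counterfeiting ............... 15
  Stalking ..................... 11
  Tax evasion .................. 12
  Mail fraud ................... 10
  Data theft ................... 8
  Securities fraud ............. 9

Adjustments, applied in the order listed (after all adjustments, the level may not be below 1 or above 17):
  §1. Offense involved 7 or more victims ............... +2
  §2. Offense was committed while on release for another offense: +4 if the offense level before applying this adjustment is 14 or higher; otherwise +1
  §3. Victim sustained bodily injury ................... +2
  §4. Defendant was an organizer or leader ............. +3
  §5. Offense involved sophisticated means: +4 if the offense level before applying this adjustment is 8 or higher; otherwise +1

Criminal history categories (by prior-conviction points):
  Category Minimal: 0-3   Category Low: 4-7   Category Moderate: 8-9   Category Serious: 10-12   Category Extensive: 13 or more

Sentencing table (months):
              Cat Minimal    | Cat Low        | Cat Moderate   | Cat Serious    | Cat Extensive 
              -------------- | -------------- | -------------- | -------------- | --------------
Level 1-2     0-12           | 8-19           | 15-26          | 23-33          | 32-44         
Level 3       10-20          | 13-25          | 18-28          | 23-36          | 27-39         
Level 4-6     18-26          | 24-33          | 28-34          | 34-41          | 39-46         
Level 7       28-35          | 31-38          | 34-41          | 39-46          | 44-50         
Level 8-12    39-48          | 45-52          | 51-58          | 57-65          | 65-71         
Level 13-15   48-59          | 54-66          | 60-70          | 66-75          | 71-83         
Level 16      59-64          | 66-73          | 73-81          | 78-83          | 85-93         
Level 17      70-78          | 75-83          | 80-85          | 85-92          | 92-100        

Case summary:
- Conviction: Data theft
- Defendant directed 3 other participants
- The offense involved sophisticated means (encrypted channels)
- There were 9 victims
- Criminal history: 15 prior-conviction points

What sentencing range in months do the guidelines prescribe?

Base offense level for data theft: 8.
§1 applies: 8 + 2 = 10.
§4 applies: 10 + 3 = 13.
§5 applies (level before this adjustment is 13 ≥ 8, so +4): 13 + 4 = 17.
Final offense level: 17.
Criminal history: 15 prior points → Category Extensive (13+).
Level 17 falls in the 17 band.
Grid: Level 17 × Category Extensive = 92-100 months.

92-100 months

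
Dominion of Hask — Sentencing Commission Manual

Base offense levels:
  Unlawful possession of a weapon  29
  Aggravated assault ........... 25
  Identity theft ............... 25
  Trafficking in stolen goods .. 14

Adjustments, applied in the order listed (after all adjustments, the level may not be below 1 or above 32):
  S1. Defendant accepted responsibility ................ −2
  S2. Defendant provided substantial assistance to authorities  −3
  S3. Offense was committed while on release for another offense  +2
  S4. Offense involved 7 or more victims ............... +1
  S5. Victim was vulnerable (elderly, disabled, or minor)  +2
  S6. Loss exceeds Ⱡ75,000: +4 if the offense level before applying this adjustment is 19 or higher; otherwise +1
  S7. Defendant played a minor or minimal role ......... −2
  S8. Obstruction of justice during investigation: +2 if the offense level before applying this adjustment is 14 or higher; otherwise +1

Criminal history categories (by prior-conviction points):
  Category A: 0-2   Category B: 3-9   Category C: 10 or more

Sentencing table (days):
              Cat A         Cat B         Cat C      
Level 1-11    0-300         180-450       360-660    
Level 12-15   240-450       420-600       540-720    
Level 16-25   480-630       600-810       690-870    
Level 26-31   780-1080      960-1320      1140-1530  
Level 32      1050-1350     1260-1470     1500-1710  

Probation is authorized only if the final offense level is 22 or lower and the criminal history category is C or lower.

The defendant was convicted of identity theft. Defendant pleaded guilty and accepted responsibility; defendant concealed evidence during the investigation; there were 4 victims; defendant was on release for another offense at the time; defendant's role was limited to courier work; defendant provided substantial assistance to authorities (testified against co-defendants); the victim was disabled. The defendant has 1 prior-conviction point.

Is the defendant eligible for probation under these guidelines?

Base offense level for identity theft: 25.
S1 applies: 25 − 2 = 23.
S2 applies: 23 − 3 = 20.
S3 applies: 20 + 2 = 22.
S5 applies: 22 + 2 = 24.
S7 applies: 24 − 2 = 22.
S8 applies (level before this adjustment is 22 ≥ 14, so +2): 22 + 2 = 24.
Final offense level: 24.
Criminal history: 1 prior point → Category A (0-2).
Level 24 falls in the 16-25 band.
Grid: Level 16-25 × Category A = 480-630 days.
Probation check: level 24 > 22 and category A ≤ C → not eligible.

No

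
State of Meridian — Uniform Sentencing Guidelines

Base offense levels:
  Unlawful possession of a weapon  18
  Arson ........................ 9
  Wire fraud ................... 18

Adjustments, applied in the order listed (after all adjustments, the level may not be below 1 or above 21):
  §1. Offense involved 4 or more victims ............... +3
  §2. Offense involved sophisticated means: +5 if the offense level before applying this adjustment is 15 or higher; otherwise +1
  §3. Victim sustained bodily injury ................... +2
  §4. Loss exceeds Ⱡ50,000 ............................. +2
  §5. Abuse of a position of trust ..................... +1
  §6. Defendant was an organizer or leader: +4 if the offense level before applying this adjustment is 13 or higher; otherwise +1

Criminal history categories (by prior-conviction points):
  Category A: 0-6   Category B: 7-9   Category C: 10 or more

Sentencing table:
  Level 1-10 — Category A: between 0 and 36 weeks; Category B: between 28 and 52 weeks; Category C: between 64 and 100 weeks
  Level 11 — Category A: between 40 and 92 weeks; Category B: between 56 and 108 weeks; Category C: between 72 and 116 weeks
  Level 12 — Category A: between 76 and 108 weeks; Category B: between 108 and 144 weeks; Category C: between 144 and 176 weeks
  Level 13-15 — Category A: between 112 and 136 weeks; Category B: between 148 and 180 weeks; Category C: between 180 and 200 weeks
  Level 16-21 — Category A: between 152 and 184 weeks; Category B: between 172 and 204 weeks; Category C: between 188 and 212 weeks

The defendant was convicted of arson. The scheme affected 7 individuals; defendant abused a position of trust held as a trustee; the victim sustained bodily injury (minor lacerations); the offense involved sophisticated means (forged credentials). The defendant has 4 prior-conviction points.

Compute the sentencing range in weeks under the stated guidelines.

Base offense level for arson: 9.
§1 applies: 9 + 3 = 12.
§2 applies (level before this adjustment is 12 < 15, so +1): 12 + 1 = 13.
§3 applies: 13 + 2 = 15.
§4 does not apply.
§5 applies: 15 + 1 = 16.
Final offense level: 16.
Criminal history: 4 prior points → Category A (0-6).
Level 16 falls in the 16-21 band.
Grid: Level 16-21 × Category A = 152-184 weeks.

152-184 weeks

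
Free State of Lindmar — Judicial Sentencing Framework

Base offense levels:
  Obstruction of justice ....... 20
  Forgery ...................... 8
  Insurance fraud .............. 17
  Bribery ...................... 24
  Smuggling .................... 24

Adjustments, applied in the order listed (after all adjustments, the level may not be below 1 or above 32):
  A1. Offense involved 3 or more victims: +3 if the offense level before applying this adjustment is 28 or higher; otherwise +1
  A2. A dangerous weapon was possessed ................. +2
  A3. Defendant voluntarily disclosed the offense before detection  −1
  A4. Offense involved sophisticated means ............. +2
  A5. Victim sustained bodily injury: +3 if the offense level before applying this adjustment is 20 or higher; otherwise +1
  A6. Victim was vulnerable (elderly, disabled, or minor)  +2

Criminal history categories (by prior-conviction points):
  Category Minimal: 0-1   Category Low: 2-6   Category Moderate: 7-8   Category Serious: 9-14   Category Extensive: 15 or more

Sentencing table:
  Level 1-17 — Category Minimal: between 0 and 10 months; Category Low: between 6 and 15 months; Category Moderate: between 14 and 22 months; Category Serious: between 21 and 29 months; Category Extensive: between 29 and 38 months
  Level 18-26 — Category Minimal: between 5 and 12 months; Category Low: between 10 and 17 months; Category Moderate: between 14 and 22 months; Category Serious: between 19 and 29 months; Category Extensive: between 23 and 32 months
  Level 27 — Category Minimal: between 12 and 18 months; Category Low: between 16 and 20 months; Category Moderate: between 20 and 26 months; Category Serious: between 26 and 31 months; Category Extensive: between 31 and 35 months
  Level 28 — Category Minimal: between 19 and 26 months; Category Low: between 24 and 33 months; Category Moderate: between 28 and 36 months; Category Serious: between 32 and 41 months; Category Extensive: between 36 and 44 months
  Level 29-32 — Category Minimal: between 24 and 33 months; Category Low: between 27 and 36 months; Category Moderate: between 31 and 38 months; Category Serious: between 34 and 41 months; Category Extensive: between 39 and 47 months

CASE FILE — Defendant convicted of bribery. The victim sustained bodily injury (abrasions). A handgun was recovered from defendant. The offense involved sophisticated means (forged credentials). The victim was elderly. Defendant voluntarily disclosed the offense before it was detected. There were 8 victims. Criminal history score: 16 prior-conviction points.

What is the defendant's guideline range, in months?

39-47 months

Base offense level for bribery: 24.
A1 applies (level before this adjustment is 24 < 28, so +1): 24 + 1 = 25.
A2 applies: 25 + 2 = 27.
A3 applies: 27 − 1 = 26.
A4 applies: 26 + 2 = 28.
A5 applies (level before this adjustment is 28 ≥ 20, so +3): 28 + 3 = 31.
A6 applies: 31 + 2 = 33.
Level 33 exceeds the maximum of 32; capped at 32.
Final offense level: 32.
Criminal history: 16 prior points → Category Extensive (15+).
Level 32 falls in the 29-32 band.
Grid: Level 29-32 × Category Extensive = 39-47 months.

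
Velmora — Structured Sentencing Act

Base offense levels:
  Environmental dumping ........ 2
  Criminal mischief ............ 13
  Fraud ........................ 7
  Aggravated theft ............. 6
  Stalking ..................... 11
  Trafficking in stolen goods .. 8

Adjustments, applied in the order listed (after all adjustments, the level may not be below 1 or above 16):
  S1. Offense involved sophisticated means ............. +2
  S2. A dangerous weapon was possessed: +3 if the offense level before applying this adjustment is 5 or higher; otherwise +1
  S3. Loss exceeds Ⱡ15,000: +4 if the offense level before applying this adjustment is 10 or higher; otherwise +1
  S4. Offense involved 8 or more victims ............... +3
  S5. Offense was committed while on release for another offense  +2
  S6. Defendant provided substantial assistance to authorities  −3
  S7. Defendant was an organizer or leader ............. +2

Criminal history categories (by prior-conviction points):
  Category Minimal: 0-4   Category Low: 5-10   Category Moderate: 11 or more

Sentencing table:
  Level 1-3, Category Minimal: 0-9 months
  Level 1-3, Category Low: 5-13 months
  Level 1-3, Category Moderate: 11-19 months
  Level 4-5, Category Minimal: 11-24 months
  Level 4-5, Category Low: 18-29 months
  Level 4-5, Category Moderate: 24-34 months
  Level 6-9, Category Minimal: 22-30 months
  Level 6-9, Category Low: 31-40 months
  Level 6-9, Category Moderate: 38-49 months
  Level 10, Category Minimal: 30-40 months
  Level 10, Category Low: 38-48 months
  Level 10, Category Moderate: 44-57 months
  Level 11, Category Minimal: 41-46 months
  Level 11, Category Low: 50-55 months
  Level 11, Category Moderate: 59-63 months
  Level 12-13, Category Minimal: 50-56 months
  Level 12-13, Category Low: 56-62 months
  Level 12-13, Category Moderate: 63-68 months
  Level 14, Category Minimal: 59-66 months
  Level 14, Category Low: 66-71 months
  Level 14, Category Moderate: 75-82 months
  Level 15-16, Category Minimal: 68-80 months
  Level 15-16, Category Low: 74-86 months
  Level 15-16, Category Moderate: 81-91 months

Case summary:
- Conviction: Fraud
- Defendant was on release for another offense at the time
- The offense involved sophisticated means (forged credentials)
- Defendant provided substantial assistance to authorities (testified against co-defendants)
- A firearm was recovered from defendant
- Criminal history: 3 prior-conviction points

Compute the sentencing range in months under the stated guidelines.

Base offense level for fraud: 7.
S1 applies: 7 + 2 = 9.
S2 applies (level before this adjustment is 9 ≥ 5, so +3): 9 + 3 = 12.
S4 does not apply.
S5 applies: 12 + 2 = 14.
S6 applies: 14 − 3 = 11.
Final offense level: 11.
Criminal history: 3 prior points → Category Minimal (0-4).
Level 11 falls in the 11 band.
Grid: Level 11 × Category Minimal = 41-46 months.

41-46 months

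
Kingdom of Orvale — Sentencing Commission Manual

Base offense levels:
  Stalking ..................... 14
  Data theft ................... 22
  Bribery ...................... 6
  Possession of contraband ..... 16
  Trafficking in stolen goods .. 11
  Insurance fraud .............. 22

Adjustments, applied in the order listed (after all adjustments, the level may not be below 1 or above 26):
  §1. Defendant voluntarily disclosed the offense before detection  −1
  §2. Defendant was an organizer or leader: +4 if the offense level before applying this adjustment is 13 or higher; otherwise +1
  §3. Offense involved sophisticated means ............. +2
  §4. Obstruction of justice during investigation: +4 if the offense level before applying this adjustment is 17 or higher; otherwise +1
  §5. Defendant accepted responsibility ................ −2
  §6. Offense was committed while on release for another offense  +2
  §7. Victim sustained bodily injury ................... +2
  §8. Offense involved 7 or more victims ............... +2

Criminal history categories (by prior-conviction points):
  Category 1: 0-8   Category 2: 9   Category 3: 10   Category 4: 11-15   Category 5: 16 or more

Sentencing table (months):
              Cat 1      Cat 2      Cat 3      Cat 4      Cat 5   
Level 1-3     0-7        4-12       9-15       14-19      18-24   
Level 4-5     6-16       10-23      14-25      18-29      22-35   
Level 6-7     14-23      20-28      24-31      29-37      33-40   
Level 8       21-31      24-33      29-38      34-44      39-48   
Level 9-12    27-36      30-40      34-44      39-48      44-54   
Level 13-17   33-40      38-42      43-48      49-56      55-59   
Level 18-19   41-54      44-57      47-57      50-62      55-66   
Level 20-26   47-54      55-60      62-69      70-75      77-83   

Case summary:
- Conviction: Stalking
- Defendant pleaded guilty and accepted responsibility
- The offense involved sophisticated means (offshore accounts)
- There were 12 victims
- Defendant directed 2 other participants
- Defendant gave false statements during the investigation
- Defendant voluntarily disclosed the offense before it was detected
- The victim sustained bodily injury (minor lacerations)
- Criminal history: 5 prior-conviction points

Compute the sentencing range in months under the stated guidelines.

47-54 months

Base offense level for stalking: 14.
§1 applies: 14 − 1 = 13.
§2 applies (level before this adjustment is 13 ≥ 13, so +4): 13 + 4 = 17.
§3 applies: 17 + 2 = 19.
§4 applies (level before this adjustment is 19 ≥ 17, so +4): 19 + 4 = 23.
§5 applies: 23 − 2 = 21.
§6 does not apply.
§7 applies: 21 + 2 = 23.
§8 applies: 23 + 2 = 25.
Final offense level: 25.
Criminal history: 5 prior points → Category 1 (0-8).
Level 25 falls in the 20-26 band.
Grid: Level 20-26 × Category 1 = 47-54 months.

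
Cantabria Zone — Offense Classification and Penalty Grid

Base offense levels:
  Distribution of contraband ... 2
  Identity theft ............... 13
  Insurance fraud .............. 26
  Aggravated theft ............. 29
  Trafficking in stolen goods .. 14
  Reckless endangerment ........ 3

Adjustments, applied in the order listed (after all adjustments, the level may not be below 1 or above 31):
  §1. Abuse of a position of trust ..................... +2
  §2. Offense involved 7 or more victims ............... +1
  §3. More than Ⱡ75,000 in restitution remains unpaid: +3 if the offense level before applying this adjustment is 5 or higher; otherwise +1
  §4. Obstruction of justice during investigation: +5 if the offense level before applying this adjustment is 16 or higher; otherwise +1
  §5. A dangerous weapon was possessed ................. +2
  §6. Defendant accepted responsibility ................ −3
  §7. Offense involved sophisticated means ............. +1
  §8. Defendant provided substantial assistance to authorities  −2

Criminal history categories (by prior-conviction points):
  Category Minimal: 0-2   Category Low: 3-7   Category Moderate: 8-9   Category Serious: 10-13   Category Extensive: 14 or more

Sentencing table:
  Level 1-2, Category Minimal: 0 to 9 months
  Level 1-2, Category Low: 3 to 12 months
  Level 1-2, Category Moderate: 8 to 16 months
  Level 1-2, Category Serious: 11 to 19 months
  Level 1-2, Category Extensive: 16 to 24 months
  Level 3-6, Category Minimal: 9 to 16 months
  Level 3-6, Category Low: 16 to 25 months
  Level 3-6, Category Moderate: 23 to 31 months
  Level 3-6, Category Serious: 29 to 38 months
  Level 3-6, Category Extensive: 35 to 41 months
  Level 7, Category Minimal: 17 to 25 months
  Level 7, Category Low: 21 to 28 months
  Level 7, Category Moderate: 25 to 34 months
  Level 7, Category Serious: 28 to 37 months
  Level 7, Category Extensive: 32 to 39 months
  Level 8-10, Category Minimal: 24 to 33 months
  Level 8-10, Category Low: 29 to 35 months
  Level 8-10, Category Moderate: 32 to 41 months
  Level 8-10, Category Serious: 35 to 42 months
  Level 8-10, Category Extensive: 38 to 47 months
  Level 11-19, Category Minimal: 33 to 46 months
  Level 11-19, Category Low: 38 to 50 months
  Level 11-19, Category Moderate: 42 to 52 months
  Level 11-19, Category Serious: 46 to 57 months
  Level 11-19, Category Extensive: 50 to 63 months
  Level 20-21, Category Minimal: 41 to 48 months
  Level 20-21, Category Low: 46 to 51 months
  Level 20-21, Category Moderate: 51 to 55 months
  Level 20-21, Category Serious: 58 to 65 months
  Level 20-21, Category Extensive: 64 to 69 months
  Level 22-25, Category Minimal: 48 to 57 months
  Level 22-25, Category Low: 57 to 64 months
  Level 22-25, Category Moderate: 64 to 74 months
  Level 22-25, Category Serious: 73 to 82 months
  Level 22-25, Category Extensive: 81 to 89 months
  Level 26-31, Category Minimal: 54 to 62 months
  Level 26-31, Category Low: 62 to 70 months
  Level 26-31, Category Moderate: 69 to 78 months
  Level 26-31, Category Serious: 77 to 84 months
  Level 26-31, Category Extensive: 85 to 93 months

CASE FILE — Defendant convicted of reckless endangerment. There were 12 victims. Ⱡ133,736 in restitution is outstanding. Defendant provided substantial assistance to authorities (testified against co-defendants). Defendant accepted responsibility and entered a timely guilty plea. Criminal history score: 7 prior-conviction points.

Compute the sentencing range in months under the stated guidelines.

3-12 months

Base offense level for reckless endangerment: 3.
§2 applies: 3 + 1 = 4.
§3 applies (level before this adjustment is 4 < 5, so +1): 4 + 1 = 5.
§5 does not apply.
§6 applies: 5 − 3 = 2.
§7 does not apply.
§8 applies: 2 − 2 = 0.
Level 0 is below the minimum of 1; floored at 1.
Final offense level: 1.
Criminal history: 7 prior points → Category Low (3-7).
Level 1 falls in the 1-2 band.
Grid: Level 1-2 × Category Low = 3-12 months.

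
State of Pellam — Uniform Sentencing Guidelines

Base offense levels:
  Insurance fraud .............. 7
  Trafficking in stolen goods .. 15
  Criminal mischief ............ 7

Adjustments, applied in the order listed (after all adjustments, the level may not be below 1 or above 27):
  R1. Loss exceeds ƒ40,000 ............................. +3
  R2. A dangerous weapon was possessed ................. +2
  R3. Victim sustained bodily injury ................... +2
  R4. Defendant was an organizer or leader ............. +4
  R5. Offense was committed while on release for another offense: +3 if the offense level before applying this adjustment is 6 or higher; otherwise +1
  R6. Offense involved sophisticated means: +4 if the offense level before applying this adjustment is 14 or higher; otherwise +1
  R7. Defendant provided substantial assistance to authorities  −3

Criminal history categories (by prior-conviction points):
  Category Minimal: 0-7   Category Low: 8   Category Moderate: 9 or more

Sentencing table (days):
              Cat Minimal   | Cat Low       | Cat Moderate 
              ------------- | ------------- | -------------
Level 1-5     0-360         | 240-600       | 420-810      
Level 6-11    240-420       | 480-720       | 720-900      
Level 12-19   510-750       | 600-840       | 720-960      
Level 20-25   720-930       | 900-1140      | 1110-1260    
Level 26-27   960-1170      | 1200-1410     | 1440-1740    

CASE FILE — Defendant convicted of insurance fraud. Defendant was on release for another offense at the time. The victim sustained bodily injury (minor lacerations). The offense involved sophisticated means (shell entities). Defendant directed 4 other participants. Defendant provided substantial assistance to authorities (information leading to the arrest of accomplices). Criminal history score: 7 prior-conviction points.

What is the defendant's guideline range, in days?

510-750 days

Base offense level for insurance fraud: 7.
R1 does not apply.
R2 does not apply.
R3 applies: 7 + 2 = 9.
R4 applies: 9 + 4 = 13.
R5 applies (level before this adjustment is 13 ≥ 6, so +3): 13 + 3 = 16.
R6 applies (level before this adjustment is 16 ≥ 14, so +4): 16 + 4 = 20.
R7 applies: 20 − 3 = 17.
Final offense level: 17.
Criminal history: 7 prior points → Category Minimal (0-7).
Level 17 falls in the 12-19 band.
Grid: Level 12-19 × Category Minimal = 510-750 days.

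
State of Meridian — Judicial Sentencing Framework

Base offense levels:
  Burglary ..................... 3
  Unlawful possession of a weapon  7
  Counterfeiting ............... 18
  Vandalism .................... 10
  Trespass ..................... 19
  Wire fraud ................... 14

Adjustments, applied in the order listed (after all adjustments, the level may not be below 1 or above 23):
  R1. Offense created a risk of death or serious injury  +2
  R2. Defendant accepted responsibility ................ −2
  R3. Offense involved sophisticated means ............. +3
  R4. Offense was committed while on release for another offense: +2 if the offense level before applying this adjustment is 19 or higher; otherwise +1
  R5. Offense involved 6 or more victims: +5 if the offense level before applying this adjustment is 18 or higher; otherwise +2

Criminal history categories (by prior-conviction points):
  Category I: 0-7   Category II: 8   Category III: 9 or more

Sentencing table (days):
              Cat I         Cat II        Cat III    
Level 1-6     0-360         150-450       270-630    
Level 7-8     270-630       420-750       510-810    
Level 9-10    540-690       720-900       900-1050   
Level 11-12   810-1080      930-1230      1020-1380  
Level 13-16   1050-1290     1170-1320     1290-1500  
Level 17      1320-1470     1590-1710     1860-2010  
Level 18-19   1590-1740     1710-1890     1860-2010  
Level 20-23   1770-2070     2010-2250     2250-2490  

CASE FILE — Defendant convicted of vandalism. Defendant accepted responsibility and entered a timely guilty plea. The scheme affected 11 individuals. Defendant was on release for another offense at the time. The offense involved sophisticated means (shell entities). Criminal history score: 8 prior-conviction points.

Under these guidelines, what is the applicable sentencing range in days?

1170-1320 days

Base offense level for vandalism: 10.
R1 does not apply.
R2 applies: 10 − 2 = 8.
R3 applies: 8 + 3 = 11.
R4 applies (level before this adjustment is 11 < 19, so +1): 11 + 1 = 12.
R5 applies (level before this adjustment is 12 < 18, so +2): 12 + 2 = 14.
Final offense level: 14.
Criminal history: 8 prior points → Category II (8).
Level 14 falls in the 13-16 band.
Grid: Level 13-16 × Category II = 1170-1320 days.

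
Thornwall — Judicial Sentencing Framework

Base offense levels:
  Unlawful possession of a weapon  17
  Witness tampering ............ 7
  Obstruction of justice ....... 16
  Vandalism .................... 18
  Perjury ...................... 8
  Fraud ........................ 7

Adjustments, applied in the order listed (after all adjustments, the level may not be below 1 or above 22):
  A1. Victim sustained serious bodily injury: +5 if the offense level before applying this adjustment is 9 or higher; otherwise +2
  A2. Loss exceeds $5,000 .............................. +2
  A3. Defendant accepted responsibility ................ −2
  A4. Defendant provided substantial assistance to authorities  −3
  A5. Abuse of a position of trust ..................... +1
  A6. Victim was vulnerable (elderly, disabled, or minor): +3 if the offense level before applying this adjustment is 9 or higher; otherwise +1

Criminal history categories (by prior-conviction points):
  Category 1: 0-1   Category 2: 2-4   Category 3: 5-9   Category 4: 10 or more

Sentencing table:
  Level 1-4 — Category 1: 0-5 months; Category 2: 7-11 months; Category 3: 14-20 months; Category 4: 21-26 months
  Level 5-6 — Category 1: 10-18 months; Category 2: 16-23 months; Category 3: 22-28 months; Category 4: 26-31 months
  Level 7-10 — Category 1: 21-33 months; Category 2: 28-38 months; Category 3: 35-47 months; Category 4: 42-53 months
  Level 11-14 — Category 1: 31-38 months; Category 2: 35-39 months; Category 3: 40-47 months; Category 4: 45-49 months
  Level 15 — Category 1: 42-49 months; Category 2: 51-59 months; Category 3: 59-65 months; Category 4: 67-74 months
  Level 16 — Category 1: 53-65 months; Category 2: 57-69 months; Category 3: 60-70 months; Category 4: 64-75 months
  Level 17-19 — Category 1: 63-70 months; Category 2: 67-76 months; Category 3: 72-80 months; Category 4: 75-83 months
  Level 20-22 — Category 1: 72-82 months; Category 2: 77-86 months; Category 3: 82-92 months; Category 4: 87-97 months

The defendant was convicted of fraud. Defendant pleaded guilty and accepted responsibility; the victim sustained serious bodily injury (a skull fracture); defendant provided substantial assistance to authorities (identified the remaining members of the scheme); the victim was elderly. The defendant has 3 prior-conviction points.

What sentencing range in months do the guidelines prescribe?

Base offense level for fraud: 7.
A1 applies (level before this adjustment is 7 < 9, so +2): 7 + 2 = 9.
A2 does not apply.
A3 applies: 9 − 2 = 7.
A4 applies: 7 − 3 = 4.
A6 applies (level before this adjustment is 4 < 9, so +1): 4 + 1 = 5.
Final offense level: 5.
Criminal history: 3 prior points → Category 2 (2-4).
Level 5 falls in the 5-6 band.
Grid: Level 5-6 × Category 2 = 16-23 months.

16-23 months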